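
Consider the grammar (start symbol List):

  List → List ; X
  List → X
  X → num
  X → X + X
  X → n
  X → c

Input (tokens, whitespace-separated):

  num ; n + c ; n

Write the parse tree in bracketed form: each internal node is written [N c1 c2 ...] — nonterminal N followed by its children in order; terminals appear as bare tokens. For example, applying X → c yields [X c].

List
List ; X
List ; X ; X
X ; X ; X
num ; X ; X
num ; X + X ; X
num ; n + X ; X
num ; n + c ; X
num ; n + c ; n

[List [List [List [X num]] ; [X [X n] + [X c]]] ; [X n]]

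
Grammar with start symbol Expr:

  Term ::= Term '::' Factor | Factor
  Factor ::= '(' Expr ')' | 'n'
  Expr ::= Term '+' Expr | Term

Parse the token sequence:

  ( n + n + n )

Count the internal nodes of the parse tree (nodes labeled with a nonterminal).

[Expr [Term [Factor ( [Expr [Term [Factor n]] + [Expr [Term [Factor n]] + [Expr [Term [Factor n]]]]] )]]]

12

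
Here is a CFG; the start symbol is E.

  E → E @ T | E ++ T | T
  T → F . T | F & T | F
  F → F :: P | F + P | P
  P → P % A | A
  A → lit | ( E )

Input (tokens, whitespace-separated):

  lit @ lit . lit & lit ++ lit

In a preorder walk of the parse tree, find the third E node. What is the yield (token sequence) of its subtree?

[E [E [E [T [F [P [A lit]]]]] @ [T [F [P [A lit]]] . [T [F [P [A lit]]] & [T [F [P [A lit]]]]]]] ++ [T [F [P [A lit]]]]]

lit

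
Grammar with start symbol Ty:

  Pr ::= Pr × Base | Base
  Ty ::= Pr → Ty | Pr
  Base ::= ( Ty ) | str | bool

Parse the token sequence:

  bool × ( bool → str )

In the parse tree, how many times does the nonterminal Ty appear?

3

[Ty [Pr [Pr [Base bool]] × [Base ( [Ty [Pr [Base bool]] → [Ty [Pr [Base str]]]] )]]]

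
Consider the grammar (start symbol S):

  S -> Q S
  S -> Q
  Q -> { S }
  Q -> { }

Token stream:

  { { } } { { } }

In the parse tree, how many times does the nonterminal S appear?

4

[S [Q { [S [Q { }]] }] [S [Q { [S [Q { }]] }]]]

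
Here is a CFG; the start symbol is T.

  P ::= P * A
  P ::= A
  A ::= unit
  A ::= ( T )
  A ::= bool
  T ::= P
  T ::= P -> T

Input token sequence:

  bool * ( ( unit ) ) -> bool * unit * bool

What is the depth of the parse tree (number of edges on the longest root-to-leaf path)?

9

[T [P [P [A bool]] * [A ( [T [P [A ( [T [P [A unit]]] )]]] )]] -> [T [P [P [P [A bool]] * [A unit]] * [A bool]]]]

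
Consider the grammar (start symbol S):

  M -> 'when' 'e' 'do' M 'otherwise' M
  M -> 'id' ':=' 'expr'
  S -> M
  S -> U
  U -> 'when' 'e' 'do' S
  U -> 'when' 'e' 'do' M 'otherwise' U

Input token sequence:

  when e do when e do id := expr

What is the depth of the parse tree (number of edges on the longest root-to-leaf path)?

[S [U when e do [S [U when e do [S [M id := expr]]]]]]

6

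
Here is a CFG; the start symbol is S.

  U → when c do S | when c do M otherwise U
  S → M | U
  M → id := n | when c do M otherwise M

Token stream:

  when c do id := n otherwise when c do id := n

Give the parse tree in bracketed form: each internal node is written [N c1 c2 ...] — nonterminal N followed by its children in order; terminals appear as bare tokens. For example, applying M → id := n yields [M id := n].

S
U
when c do M otherwise U
when c do id := n otherwise U
when c do id := n otherwise when c do S
when c do id := n otherwise when c do M
when c do id := n otherwise when c do id := n

[S [U when c do [M id := n] otherwise [U when c do [S [M id := n]]]]]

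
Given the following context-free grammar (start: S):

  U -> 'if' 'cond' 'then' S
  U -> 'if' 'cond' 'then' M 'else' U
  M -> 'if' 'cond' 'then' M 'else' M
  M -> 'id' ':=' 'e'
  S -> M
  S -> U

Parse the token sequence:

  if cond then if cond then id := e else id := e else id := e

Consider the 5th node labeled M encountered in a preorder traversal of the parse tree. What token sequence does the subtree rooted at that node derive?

[S [M if cond then [M if cond then [M id := e] else [M id := e]] else [M id := e]]]

id := e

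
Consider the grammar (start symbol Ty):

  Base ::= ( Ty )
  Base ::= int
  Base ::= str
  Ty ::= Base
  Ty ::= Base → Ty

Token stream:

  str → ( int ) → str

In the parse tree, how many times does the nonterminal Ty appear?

[Ty [Base str] → [Ty [Base ( [Ty [Base int]] )] → [Ty [Base str]]]]

4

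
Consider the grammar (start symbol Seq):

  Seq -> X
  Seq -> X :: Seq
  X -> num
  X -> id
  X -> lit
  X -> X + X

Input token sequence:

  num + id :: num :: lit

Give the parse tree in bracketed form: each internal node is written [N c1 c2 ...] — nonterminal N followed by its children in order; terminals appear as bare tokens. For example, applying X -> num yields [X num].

Seq
X :: Seq
X + X :: Seq
num + X :: Seq
num + id :: Seq
num + id :: X :: Seq
num + id :: num :: Seq
num + id :: num :: X
num + id :: num :: lit

[Seq [X [X num] + [X id]] :: [Seq [X num] :: [Seq [X lit]]]]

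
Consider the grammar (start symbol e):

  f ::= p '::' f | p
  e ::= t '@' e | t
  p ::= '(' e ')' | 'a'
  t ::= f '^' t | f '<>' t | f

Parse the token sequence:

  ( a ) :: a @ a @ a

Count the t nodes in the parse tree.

4

[e [t [f [p ( [e [t [f [p a]]]] )] :: [f [p a]]]] @ [e [t [f [p a]]] @ [e [t [f [p a]]]]]]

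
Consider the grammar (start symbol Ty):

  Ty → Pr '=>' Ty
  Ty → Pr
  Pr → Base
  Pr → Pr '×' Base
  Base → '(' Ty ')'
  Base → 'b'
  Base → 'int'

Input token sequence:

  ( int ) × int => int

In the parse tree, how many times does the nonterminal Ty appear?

[Ty [Pr [Pr [Base ( [Ty [Pr [Base int]]] )]] × [Base int]] => [Ty [Pr [Base int]]]]

3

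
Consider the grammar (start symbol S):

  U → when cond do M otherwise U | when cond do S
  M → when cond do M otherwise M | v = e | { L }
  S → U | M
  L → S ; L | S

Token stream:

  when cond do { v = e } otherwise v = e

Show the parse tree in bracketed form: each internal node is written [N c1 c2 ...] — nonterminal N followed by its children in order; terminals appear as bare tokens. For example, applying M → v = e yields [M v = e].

[S [M when cond do [M { [L [S [M v = e]]] }] otherwise [M v = e]]]

S
M
when cond do M otherwise M
when cond do { L } otherwise M
when cond do { S } otherwise M
when cond do { M } otherwise M
when cond do { v = e } otherwise M
when cond do { v = e } otherwise v = e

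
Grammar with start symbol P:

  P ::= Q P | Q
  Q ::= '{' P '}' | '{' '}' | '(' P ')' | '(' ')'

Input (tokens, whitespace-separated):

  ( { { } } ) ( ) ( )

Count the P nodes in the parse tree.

[P [Q ( [P [Q { [P [Q { }]] }]] )] [P [Q ( )] [P [Q ( )]]]]

5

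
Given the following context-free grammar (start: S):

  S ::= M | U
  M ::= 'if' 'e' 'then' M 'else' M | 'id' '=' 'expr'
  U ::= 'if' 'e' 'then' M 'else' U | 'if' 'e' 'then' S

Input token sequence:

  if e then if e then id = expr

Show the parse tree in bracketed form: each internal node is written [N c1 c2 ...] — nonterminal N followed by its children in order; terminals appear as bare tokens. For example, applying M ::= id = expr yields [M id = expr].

[S [U if e then [S [U if e then [S [M id = expr]]]]]]

S
U
if e then S
if e then U
if e then if e then S
if e then if e then M
if e then if e then id = expr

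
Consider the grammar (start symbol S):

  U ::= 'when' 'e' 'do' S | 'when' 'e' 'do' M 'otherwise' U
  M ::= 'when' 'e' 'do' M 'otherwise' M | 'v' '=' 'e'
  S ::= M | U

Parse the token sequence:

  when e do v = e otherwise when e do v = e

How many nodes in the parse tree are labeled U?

[S [U when e do [M v = e] otherwise [U when e do [S [M v = e]]]]]

2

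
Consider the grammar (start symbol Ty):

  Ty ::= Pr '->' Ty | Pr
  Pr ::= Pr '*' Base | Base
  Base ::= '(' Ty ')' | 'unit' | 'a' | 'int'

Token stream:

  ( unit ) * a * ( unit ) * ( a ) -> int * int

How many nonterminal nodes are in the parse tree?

23

[Ty [Pr [Pr [Pr [Pr [Base ( [Ty [Pr [Base unit]]] )]] * [Base a]] * [Base ( [Ty [Pr [Base unit]]] )]] * [Base ( [Ty [Pr [Base a]]] )]] -> [Ty [Pr [Pr [Base int]] * [Base int]]]]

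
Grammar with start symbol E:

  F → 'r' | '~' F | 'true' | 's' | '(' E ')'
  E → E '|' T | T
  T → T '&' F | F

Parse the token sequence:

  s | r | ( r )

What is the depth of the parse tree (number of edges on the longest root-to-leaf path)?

[E [E [E [T [F s]]] | [T [F r]]] | [T [F ( [E [T [F r]]] )]]]

6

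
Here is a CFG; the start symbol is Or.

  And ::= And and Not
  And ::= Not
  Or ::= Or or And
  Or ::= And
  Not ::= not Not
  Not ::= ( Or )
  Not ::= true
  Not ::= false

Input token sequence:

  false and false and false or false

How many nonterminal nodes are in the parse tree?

10

[Or [Or [And [And [And [Not false]] and [Not false]] and [Not false]]] or [And [Not false]]]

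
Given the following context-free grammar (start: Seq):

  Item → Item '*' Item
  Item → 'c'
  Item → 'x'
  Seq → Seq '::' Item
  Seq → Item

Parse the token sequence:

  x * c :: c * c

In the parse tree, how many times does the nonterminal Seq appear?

2

[Seq [Seq [Item [Item x] * [Item c]]] :: [Item [Item c] * [Item c]]]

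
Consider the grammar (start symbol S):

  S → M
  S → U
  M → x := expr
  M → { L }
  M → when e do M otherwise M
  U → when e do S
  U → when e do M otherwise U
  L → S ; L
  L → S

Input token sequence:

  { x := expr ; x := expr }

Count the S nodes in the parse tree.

[S [M { [L [S [M x := expr]] ; [L [S [M x := expr]]]] }]]

3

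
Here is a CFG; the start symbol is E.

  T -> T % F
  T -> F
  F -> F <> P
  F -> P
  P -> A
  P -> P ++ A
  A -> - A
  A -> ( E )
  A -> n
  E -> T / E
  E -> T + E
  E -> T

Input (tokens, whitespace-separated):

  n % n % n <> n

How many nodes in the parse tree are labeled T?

[E [T [T [T [F [P [A n]]]] % [F [P [A n]]]] % [F [F [P [A n]]] <> [P [A n]]]]]

3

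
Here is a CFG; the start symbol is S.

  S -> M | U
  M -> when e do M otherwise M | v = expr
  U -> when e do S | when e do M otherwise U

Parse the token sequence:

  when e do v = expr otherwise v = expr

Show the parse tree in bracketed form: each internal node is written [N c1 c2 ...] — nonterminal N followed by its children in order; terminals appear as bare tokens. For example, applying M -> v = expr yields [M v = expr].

[S [M when e do [M v = expr] otherwise [M v = expr]]]

S
M
when e do M otherwise M
when e do v = expr otherwise M
when e do v = expr otherwise v = expr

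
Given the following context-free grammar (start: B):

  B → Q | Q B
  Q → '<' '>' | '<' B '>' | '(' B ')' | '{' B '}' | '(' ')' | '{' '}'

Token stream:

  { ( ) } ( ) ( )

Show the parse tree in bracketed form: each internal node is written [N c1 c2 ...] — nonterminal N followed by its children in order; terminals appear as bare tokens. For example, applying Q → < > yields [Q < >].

[B [Q { [B [Q ( )]] }] [B [Q ( )] [B [Q ( )]]]]

B
Q B
{ B } B
{ Q } B
{ ( ) } B
{ ( ) } Q B
{ ( ) } ( ) B
{ ( ) } ( ) Q
{ ( ) } ( ) ( )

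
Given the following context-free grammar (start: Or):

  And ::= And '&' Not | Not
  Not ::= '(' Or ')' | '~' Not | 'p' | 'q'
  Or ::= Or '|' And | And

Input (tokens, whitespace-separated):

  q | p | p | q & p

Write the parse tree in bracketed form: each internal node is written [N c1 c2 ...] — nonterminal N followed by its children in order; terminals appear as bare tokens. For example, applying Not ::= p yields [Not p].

Or
Or | And
Or | And | And
Or | And | And | And
And | And | And | And
Not | And | And | And
q | And | And | And
q | Not | And | And
q | p | And | And
q | p | Not | And
q | p | p | And
q | p | p | And & Not
q | p | p | Not & Not
q | p | p | q & Not
q | p | p | q & p

[Or [Or [Or [Or [And [Not q]]] | [And [Not p]]] | [And [Not p]]] | [And [And [Not q]] & [Not p]]]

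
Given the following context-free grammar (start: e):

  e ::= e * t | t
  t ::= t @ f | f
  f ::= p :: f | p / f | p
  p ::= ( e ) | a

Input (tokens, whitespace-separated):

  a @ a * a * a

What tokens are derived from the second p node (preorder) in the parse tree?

[e [e [e [t [t [f [p a]]] @ [f [p a]]]] * [t [f [p a]]]] * [t [f [p a]]]]

a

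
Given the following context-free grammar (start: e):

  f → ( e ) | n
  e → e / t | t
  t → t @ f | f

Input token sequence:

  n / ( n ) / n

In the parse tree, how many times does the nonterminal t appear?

4

[e [e [e [t [f n]]] / [t [f ( [e [t [f n]]] )]]] / [t [f n]]]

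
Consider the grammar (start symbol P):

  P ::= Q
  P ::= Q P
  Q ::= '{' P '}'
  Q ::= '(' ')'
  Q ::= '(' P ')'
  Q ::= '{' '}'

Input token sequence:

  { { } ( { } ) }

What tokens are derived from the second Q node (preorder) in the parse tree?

[P [Q { [P [Q { }] [P [Q ( [P [Q { }]] )]]] }]]

{ }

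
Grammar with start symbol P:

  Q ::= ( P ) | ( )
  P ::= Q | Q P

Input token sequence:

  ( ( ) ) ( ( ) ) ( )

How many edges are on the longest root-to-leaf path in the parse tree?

5

[P [Q ( [P [Q ( )]] )] [P [Q ( [P [Q ( )]] )] [P [Q ( )]]]]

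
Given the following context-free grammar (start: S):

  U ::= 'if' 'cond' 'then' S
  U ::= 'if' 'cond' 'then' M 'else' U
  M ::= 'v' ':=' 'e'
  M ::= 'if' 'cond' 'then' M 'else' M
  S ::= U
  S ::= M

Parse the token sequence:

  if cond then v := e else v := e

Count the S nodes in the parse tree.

[S [M if cond then [M v := e] else [M v := e]]]

1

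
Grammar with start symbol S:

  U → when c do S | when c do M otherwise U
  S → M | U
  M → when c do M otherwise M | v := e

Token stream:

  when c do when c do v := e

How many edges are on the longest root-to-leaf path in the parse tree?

6

[S [U when c do [S [U when c do [S [M v := e]]]]]]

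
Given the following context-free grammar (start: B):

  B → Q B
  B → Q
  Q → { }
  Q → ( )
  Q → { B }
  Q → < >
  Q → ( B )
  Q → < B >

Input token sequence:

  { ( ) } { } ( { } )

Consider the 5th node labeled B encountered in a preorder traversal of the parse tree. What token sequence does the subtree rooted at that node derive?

[B [Q { [B [Q ( )]] }] [B [Q { }] [B [Q ( [B [Q { }]] )]]]]

{ }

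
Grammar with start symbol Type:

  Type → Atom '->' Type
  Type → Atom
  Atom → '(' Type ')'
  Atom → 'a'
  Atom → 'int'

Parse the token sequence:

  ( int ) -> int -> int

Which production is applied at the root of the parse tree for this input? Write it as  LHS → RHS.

[Type [Atom ( [Type [Atom int]] )] -> [Type [Atom int] -> [Type [Atom int]]]]

Type → Atom '->' Type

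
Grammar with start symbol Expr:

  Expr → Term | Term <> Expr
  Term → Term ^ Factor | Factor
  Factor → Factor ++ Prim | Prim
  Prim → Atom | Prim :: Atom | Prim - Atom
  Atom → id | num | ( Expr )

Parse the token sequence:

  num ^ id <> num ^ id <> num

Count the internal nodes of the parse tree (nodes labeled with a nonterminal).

23

[Expr [Term [Term [Factor [Prim [Atom num]]]] ^ [Factor [Prim [Atom id]]]] <> [Expr [Term [Term [Factor [Prim [Atom num]]]] ^ [Factor [Prim [Atom id]]]] <> [Expr [Term [Factor [Prim [Atom num]]]]]]]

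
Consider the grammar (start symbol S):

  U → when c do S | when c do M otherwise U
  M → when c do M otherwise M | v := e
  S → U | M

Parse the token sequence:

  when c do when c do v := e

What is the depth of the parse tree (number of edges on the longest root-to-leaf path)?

6

[S [U when c do [S [U when c do [S [M v := e]]]]]]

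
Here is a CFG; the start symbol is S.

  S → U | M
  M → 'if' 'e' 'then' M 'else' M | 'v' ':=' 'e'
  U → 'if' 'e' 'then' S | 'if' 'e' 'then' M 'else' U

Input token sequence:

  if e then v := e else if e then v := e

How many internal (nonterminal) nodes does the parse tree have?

6

[S [U if e then [M v := e] else [U if e then [S [M v := e]]]]]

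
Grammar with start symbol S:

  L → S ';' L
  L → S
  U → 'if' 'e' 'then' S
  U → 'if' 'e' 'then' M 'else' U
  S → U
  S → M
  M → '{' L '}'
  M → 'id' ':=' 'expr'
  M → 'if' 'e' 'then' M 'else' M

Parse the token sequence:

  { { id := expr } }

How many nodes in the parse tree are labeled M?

3

[S [M { [L [S [M { [L [S [M id := expr]]] }]]] }]]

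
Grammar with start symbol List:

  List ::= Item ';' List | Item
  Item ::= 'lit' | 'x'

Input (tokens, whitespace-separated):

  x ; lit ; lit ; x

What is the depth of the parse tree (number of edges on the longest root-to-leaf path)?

[List [Item x] ; [List [Item lit] ; [List [Item lit] ; [List [Item x]]]]]

5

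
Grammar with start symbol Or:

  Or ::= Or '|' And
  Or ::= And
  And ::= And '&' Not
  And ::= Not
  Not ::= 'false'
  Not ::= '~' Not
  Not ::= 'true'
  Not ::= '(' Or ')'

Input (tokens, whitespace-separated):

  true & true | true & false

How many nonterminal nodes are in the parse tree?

10

[Or [Or [And [And [Not true]] & [Not true]]] | [And [And [Not true]] & [Not false]]]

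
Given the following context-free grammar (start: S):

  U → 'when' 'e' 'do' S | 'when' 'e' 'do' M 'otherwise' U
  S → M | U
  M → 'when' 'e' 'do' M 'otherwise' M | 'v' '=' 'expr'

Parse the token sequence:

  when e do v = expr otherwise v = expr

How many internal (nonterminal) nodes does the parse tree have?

4

[S [M when e do [M v = expr] otherwise [M v = expr]]]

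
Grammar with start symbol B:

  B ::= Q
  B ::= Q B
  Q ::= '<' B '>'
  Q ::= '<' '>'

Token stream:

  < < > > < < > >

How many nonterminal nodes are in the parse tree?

8

[B [Q < [B [Q < >]] >] [B [Q < [B [Q < >]] >]]]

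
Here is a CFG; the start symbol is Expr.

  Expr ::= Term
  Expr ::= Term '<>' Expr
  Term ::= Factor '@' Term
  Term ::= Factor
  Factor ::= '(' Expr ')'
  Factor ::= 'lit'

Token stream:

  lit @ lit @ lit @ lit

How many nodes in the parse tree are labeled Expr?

1

[Expr [Term [Factor lit] @ [Term [Factor lit] @ [Term [Factor lit] @ [Term [Factor lit]]]]]]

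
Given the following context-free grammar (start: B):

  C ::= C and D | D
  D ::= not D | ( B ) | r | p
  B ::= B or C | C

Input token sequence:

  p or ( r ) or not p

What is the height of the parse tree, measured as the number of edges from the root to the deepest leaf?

[B [B [B [C [D p]]] or [C [D ( [B [C [D r]]] )]]] or [C [D not [D p]]]]

7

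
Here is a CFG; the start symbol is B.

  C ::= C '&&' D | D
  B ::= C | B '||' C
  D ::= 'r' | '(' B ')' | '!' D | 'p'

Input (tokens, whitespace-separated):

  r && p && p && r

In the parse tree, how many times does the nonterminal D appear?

[B [C [C [C [C [D r]] && [D p]] && [D p]] && [D r]]]

4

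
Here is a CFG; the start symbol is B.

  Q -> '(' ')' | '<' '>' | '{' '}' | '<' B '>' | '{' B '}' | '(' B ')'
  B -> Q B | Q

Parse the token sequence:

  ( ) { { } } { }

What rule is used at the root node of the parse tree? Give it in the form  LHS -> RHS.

[B [Q ( )] [B [Q { [B [Q { }]] }] [B [Q { }]]]]

B -> Q B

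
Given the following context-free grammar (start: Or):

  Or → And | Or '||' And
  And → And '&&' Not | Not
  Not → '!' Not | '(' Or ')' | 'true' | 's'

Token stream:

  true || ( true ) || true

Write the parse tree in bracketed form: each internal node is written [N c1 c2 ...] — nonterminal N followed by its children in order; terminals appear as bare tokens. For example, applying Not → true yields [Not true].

Or
Or || And
Or || And || And
And || And || And
Not || And || And
true || And || And
true || Not || And
true || ( Or ) || And
true || ( And ) || And
true || ( Not ) || And
true || ( true ) || And
true || ( true ) || Not
true || ( true ) || true

[Or [Or [Or [And [Not true]]] || [And [Not ( [Or [And [Not true]]] )]]] || [And [Not true]]]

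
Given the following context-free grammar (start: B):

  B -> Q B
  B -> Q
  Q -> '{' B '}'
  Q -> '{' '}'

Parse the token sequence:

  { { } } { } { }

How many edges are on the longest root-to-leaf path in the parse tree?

4

[B [Q { [B [Q { }]] }] [B [Q { }] [B [Q { }]]]]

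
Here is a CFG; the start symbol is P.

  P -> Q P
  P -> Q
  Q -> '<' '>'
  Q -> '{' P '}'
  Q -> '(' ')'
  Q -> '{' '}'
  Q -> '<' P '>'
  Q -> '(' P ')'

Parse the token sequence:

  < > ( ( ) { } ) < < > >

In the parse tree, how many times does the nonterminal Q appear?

[P [Q < >] [P [Q ( [P [Q ( )] [P [Q { }]]] )] [P [Q < [P [Q < >]] >]]]]

6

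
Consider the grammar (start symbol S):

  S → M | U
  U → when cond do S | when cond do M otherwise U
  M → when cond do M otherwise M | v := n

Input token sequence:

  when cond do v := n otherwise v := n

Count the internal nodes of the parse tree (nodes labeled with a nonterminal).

[S [M when cond do [M v := n] otherwise [M v := n]]]

4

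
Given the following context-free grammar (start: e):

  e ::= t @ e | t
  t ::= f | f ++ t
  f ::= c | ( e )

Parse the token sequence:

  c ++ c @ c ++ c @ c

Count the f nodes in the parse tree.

[e [t [f c] ++ [t [f c]]] @ [e [t [f c] ++ [t [f c]]] @ [e [t [f c]]]]]

5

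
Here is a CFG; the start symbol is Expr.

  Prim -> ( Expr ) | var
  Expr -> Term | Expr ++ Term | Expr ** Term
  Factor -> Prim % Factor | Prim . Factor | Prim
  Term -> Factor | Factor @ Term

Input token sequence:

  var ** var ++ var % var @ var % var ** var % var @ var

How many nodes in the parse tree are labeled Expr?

4

[Expr [Expr [Expr [Expr [Term [Factor [Prim var]]]] ** [Term [Factor [Prim var]]]] ++ [Term [Factor [Prim var] % [Factor [Prim var]]] @ [Term [Factor [Prim var] % [Factor [Prim var]]]]]] ** [Term [Factor [Prim var] % [Factor [Prim var]]] @ [Term [Factor [Prim var]]]]]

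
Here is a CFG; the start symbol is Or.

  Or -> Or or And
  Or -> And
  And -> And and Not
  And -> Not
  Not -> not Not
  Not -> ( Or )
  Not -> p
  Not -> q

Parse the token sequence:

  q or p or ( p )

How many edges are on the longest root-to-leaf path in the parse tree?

[Or [Or [Or [And [Not q]]] or [And [Not p]]] or [And [Not ( [Or [And [Not p]]] )]]]

6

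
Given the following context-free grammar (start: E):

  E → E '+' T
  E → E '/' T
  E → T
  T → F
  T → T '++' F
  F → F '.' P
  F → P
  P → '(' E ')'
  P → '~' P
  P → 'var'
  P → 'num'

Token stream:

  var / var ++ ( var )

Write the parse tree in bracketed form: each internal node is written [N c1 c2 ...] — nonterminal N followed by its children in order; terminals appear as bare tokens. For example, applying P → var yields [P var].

[E [E [T [F [P var]]]] / [T [T [F [P var]]] ++ [F [P ( [E [T [F [P var]]]] )]]]]

E
E / T
T / T
F / T
P / T
var / T
var / T ++ F
var / F ++ F
var / P ++ F
var / var ++ F
var / var ++ P
var / var ++ ( E )
var / var ++ ( T )
var / var ++ ( F )
var / var ++ ( P )
var / var ++ ( var )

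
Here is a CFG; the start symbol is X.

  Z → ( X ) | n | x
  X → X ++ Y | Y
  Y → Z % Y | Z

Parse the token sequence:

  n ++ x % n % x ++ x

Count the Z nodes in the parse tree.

5

[X [X [X [Y [Z n]]] ++ [Y [Z x] % [Y [Z n] % [Y [Z x]]]]] ++ [Y [Z x]]]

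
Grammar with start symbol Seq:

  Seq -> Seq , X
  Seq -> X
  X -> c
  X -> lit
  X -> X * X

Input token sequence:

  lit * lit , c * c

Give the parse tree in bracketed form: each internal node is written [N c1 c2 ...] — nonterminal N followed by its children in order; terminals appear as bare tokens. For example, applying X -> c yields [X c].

[Seq [Seq [X [X lit] * [X lit]]] , [X [X c] * [X c]]]

Seq
Seq , X
X , X
X * X , X
lit * X , X
lit * lit , X
lit * lit , X * X
lit * lit , c * X
lit * lit , c * c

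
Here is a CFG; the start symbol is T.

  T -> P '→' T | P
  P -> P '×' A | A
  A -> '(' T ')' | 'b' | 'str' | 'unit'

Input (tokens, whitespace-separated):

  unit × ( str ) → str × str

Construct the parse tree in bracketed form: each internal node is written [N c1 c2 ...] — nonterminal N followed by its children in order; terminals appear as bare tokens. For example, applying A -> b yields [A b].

[T [P [P [A unit]] × [A ( [T [P [A str]]] )]] → [T [P [P [A str]] × [A str]]]]

T
P → T
P × A → T
A × A → T
unit × A → T
unit × ( T ) → T
unit × ( P ) → T
unit × ( A ) → T
unit × ( str ) → T
unit × ( str ) → P
unit × ( str ) → P × A
unit × ( str ) → A × A
unit × ( str ) → str × A
unit × ( str ) → str × str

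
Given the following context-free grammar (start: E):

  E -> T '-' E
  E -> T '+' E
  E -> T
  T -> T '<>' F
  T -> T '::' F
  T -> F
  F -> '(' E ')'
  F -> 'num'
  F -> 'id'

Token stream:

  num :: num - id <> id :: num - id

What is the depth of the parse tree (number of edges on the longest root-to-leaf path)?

6

[E [T [T [F num]] :: [F num]] - [E [T [T [T [F id]] <> [F id]] :: [F num]] - [E [T [F id]]]]]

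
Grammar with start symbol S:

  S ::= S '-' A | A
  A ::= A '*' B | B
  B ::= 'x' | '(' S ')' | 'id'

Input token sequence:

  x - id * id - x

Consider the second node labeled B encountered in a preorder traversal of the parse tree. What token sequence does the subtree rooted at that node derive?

[S [S [S [A [B x]]] - [A [A [B id]] * [B id]]] - [A [B x]]]

id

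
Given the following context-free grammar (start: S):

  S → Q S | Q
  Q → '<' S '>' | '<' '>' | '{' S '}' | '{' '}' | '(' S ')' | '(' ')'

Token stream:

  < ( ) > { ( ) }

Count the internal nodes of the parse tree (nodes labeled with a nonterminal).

8

[S [Q < [S [Q ( )]] >] [S [Q { [S [Q ( )]] }]]]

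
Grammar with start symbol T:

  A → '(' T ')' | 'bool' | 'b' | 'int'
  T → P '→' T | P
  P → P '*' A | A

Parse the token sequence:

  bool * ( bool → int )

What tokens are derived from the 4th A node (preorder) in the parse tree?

[T [P [P [A bool]] * [A ( [T [P [A bool]] → [T [P [A int]]]] )]]]

int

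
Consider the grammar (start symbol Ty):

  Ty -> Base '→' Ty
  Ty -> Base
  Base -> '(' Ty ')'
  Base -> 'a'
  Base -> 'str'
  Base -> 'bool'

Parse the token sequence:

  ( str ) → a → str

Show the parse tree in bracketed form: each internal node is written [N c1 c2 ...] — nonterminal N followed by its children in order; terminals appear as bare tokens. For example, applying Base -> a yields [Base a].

[Ty [Base ( [Ty [Base str]] )] → [Ty [Base a] → [Ty [Base str]]]]

Ty
Base → Ty
( Ty ) → Ty
( Base ) → Ty
( str ) → Ty
( str ) → Base → Ty
( str ) → a → Ty
( str ) → a → Base
( str ) → a → str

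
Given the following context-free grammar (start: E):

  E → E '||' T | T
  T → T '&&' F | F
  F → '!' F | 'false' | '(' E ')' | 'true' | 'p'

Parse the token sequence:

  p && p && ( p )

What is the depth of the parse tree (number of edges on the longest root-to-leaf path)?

6

[E [T [T [T [F p]] && [F p]] && [F ( [E [T [F p]]] )]]]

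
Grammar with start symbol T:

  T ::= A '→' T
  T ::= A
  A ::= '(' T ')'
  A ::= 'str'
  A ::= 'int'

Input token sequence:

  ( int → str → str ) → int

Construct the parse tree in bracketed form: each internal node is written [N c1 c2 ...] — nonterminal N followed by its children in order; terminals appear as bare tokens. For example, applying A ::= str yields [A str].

[T [A ( [T [A int] → [T [A str] → [T [A str]]]] )] → [T [A int]]]

T
A → T
( T ) → T
( A → T ) → T
( int → T ) → T
( int → A → T ) → T
( int → str → T ) → T
( int → str → A ) → T
( int → str → str ) → T
( int → str → str ) → A
( int → str → str ) → int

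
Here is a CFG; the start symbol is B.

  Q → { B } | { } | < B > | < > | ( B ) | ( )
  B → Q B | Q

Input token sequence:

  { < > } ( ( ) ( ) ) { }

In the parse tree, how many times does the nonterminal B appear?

[B [Q { [B [Q < >]] }] [B [Q ( [B [Q ( )] [B [Q ( )]]] )] [B [Q { }]]]]

6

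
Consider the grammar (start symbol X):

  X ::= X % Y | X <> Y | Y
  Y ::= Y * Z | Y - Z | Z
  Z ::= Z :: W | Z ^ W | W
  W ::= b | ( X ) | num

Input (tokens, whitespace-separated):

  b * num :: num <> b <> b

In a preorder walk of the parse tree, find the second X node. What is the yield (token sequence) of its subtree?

[X [X [X [Y [Y [Z [W b]]] * [Z [Z [W num]] :: [W num]]]] <> [Y [Z [W b]]]] <> [Y [Z [W b]]]]

b * num :: num <> b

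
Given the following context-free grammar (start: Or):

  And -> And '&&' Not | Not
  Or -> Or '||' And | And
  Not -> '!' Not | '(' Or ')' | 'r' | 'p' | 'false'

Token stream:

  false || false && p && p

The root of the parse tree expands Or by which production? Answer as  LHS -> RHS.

Or -> Or '||' And

[Or [Or [And [Not false]]] || [And [And [And [Not false]] && [Not p]] && [Not p]]]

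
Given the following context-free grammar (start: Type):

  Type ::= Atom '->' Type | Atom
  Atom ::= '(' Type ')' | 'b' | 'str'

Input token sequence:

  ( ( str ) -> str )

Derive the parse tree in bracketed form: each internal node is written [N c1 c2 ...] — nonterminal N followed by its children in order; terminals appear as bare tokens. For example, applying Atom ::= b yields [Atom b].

Type
Atom
( Type )
( Atom -> Type )
( ( Type ) -> Type )
( ( Atom ) -> Type )
( ( str ) -> Type )
( ( str ) -> Atom )
( ( str ) -> str )

[Type [Atom ( [Type [Atom ( [Type [Atom str]] )] -> [Type [Atom str]]] )]]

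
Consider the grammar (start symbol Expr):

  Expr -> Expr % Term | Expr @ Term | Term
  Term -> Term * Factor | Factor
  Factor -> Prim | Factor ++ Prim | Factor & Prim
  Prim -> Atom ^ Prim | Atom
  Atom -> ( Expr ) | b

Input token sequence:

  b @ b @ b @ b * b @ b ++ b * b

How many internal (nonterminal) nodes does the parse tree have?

[Expr [Expr [Expr [Expr [Expr [Term [Factor [Prim [Atom b]]]]] @ [Term [Factor [Prim [Atom b]]]]] @ [Term [Factor [Prim [Atom b]]]]] @ [Term [Term [Factor [Prim [Atom b]]]] * [Factor [Prim [Atom b]]]]] @ [Term [Term [Factor [Factor [Prim [Atom b]]] ++ [Prim [Atom b]]]] * [Factor [Prim [Atom b]]]]]

36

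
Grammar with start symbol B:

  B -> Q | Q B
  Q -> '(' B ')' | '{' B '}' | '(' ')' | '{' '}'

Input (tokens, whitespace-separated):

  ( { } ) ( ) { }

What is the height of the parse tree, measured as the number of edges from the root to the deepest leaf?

[B [Q ( [B [Q { }]] )] [B [Q ( )] [B [Q { }]]]]

4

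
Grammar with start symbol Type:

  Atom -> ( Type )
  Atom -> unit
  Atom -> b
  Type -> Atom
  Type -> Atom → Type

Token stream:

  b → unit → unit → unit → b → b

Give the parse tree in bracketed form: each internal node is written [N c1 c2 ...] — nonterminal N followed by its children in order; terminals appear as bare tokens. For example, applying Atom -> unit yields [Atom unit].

[Type [Atom b] → [Type [Atom unit] → [Type [Atom unit] → [Type [Atom unit] → [Type [Atom b] → [Type [Atom b]]]]]]]

Type
Atom → Type
b → Type
b → Atom → Type
b → unit → Type
b → unit → Atom → Type
b → unit → unit → Type
b → unit → unit → Atom → Type
b → unit → unit → unit → Type
b → unit → unit → unit → Atom → Type
b → unit → unit → unit → b → Type
b → unit → unit → unit → b → Atom
b → unit → unit → unit → b → b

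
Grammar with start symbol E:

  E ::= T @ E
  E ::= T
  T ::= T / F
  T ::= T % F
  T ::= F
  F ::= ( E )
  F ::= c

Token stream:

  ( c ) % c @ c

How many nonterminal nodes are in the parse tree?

11

[E [T [T [F ( [E [T [F c]]] )]] % [F c]] @ [E [T [F c]]]]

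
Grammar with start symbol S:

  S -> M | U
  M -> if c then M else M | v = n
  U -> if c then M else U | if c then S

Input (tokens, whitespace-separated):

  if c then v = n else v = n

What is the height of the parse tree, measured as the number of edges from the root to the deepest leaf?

3

[S [M if c then [M v = n] else [M v = n]]]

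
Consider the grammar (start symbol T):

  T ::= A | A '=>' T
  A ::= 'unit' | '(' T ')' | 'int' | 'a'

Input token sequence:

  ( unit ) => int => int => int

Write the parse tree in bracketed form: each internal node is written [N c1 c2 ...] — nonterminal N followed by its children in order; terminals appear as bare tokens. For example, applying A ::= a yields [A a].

T
A => T
( T ) => T
( A ) => T
( unit ) => T
( unit ) => A => T
( unit ) => int => T
( unit ) => int => A => T
( unit ) => int => int => T
( unit ) => int => int => A
( unit ) => int => int => int

[T [A ( [T [A unit]] )] => [T [A int] => [T [A int] => [T [A int]]]]]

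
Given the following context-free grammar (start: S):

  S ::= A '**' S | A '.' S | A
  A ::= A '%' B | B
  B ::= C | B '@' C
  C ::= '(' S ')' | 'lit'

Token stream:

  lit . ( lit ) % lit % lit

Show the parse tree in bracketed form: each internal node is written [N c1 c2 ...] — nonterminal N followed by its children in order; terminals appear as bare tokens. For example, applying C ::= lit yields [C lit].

[S [A [B [C lit]]] . [S [A [A [A [B [C ( [S [A [B [C lit]]]] )]]] % [B [C lit]]] % [B [C lit]]]]]

S
A . S
B . S
C . S
lit . S
lit . A
lit . A % B
lit . A % B % B
lit . B % B % B
lit . C % B % B
lit . ( S ) % B % B
lit . ( A ) % B % B
lit . ( B ) % B % B
lit . ( C ) % B % B
lit . ( lit ) % B % B
lit . ( lit ) % C % B
lit . ( lit ) % lit % B
lit . ( lit ) % lit % C
lit . ( lit ) % lit % lit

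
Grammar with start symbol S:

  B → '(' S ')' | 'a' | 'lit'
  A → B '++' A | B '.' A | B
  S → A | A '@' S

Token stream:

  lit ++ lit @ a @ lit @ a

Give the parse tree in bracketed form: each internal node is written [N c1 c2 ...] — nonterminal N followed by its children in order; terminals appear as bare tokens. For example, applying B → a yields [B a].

[S [A [B lit] ++ [A [B lit]]] @ [S [A [B a]] @ [S [A [B lit]] @ [S [A [B a]]]]]]

S
A @ S
B ++ A @ S
lit ++ A @ S
lit ++ B @ S
lit ++ lit @ S
lit ++ lit @ A @ S
lit ++ lit @ B @ S
lit ++ lit @ a @ S
lit ++ lit @ a @ A @ S
lit ++ lit @ a @ B @ S
lit ++ lit @ a @ lit @ S
lit ++ lit @ a @ lit @ A
lit ++ lit @ a @ lit @ B
lit ++ lit @ a @ lit @ a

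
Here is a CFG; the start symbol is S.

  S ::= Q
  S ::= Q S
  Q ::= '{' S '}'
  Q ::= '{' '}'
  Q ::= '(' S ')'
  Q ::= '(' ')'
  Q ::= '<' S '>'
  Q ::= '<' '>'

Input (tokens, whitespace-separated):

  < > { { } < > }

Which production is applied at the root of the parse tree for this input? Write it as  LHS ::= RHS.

[S [Q < >] [S [Q { [S [Q { }] [S [Q < >]]] }]]]

S ::= Q S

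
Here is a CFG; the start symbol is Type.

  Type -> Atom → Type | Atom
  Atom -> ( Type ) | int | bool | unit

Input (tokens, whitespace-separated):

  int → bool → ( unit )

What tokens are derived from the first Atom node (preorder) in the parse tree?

int

[Type [Atom int] → [Type [Atom bool] → [Type [Atom ( [Type [Atom unit]] )]]]]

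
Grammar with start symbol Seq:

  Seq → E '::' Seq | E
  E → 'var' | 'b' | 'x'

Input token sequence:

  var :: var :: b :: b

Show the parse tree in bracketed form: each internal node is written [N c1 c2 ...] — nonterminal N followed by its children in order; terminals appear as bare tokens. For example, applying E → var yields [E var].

[Seq [E var] :: [Seq [E var] :: [Seq [E b] :: [Seq [E b]]]]]

Seq
E :: Seq
var :: Seq
var :: E :: Seq
var :: var :: Seq
var :: var :: E :: Seq
var :: var :: b :: Seq
var :: var :: b :: E
var :: var :: b :: b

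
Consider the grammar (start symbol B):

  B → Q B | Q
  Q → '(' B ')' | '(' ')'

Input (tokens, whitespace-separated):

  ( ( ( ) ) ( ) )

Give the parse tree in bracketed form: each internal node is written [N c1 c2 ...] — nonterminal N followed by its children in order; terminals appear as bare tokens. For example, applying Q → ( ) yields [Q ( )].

[B [Q ( [B [Q ( [B [Q ( )]] )] [B [Q ( )]]] )]]

B
Q
( B )
( Q B )
( ( B ) B )
( ( Q ) B )
( ( ( ) ) B )
( ( ( ) ) Q )
( ( ( ) ) ( ) )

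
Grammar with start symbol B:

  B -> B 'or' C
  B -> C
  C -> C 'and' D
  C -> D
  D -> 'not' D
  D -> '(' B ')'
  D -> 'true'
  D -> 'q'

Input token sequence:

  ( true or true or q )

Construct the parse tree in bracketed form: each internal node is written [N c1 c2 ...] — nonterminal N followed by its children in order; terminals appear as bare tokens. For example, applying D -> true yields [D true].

B
C
D
( B )
( B or C )
( B or C or C )
( C or C or C )
( D or C or C )
( true or C or C )
( true or D or C )
( true or true or C )
( true or true or D )
( true or true or q )

[B [C [D ( [B [B [B [C [D true]]] or [C [D true]]] or [C [D q]]] )]]]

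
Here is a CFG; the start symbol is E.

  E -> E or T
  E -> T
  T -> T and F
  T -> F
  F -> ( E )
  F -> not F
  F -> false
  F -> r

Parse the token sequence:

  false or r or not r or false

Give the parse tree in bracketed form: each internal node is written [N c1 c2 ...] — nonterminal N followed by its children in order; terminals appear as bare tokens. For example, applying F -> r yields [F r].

[E [E [E [E [T [F false]]] or [T [F r]]] or [T [F not [F r]]]] or [T [F false]]]

E
E or T
E or T or T
E or T or T or T
T or T or T or T
F or T or T or T
false or T or T or T
false or F or T or T
false or r or T or T
false or r or F or T
false or r or not F or T
false or r or not r or T
false or r or not r or F
false or r or not r or false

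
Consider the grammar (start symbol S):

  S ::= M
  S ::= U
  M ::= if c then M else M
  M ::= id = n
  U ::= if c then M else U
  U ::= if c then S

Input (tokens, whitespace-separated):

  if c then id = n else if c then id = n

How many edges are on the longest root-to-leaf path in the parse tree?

5

[S [U if c then [M id = n] else [U if c then [S [M id = n]]]]]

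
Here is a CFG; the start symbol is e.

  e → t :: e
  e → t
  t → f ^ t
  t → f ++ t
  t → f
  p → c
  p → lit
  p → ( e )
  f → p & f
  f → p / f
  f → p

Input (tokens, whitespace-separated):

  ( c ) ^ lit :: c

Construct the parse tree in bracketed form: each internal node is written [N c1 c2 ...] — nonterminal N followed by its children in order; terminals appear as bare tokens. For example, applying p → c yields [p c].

e
t :: e
f ^ t :: e
p ^ t :: e
( e ) ^ t :: e
( t ) ^ t :: e
( f ) ^ t :: e
( p ) ^ t :: e
( c ) ^ t :: e
( c ) ^ f :: e
( c ) ^ p :: e
( c ) ^ lit :: e
( c ) ^ lit :: t
( c ) ^ lit :: f
( c ) ^ lit :: p
( c ) ^ lit :: c

[e [t [f [p ( [e [t [f [p c]]]] )]] ^ [t [f [p lit]]]] :: [e [t [f [p c]]]]]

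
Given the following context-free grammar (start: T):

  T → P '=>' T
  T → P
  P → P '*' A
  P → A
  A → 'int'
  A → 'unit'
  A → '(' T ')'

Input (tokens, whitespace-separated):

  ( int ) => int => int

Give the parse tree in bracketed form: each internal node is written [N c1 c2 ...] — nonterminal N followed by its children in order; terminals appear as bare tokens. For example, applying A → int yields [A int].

T
P => T
A => T
( T ) => T
( P ) => T
( A ) => T
( int ) => T
( int ) => P => T
( int ) => A => T
( int ) => int => T
( int ) => int => P
( int ) => int => A
( int ) => int => int

[T [P [A ( [T [P [A int]]] )]] => [T [P [A int]] => [T [P [A int]]]]]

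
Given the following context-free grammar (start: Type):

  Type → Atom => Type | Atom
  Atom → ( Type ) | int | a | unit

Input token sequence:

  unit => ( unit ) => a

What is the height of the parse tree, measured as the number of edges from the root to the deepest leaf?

[Type [Atom unit] => [Type [Atom ( [Type [Atom unit]] )] => [Type [Atom a]]]]

5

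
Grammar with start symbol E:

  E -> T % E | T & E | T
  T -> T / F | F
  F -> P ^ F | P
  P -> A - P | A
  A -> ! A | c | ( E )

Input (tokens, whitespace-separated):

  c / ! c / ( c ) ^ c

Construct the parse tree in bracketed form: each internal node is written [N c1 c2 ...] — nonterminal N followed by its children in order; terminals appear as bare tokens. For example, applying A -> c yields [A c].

[E [T [T [T [F [P [A c]]]] / [F [P [A ! [A c]]]]] / [F [P [A ( [E [T [F [P [A c]]]]] )]] ^ [F [P [A c]]]]]]

E
T
T / F
T / F / F
F / F / F
P / F / F
A / F / F
c / F / F
c / P / F
c / A / F
c / ! A / F
c / ! c / F
c / ! c / P ^ F
c / ! c / A ^ F
c / ! c / ( E ) ^ F
c / ! c / ( T ) ^ F
c / ! c / ( F ) ^ F
c / ! c / ( P ) ^ F
c / ! c / ( A ) ^ F
c / ! c / ( c ) ^ F
c / ! c / ( c ) ^ P
c / ! c / ( c ) ^ A
c / ! c / ( c ) ^ c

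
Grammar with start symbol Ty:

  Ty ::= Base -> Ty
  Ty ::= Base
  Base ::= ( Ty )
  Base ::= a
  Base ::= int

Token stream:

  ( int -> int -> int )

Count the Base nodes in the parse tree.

[Ty [Base ( [Ty [Base int] -> [Ty [Base int] -> [Ty [Base int]]]] )]]

4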